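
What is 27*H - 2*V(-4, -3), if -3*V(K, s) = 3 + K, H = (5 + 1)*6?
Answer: 2914/3 ≈ 971.33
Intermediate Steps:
H = 36 (H = 6*6 = 36)
V(K, s) = -1 - K/3 (V(K, s) = -(3 + K)/3 = -1 - K/3)
27*H - 2*V(-4, -3) = 27*36 - 2*(-1 - 1/3*(-4)) = 972 - 2*(-1 + 4/3) = 972 - 2*1/3 = 972 - 2/3 = 2914/3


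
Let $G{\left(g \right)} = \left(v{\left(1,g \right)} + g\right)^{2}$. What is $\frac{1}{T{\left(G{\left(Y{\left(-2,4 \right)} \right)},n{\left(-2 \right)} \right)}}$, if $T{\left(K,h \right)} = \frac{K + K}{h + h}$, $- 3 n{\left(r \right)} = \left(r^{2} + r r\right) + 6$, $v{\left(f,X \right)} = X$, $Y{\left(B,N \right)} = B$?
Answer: $- \frac{7}{24} \approx -0.29167$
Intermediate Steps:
$G{\left(g \right)} = 4 g^{2}$ ($G{\left(g \right)} = \left(g + g\right)^{2} = \left(2 g\right)^{2} = 4 g^{2}$)
$n{\left(r \right)} = -2 - \frac{2 r^{2}}{3}$ ($n{\left(r \right)} = - \frac{\left(r^{2} + r r\right) + 6}{3} = - \frac{\left(r^{2} + r^{2}\right) + 6}{3} = - \frac{2 r^{2} + 6}{3} = - \frac{6 + 2 r^{2}}{3} = -2 - \frac{2 r^{2}}{3}$)
$T{\left(K,h \right)} = \frac{K}{h}$ ($T{\left(K,h \right)} = \frac{2 K}{2 h} = 2 K \frac{1}{2 h} = \frac{K}{h}$)
$\frac{1}{T{\left(G{\left(Y{\left(-2,4 \right)} \right)},n{\left(-2 \right)} \right)}} = \frac{1}{4 \left(-2\right)^{2} \frac{1}{-2 - \frac{2 \left(-2\right)^{2}}{3}}} = \frac{1}{4 \cdot 4 \frac{1}{-2 - \frac{8}{3}}} = \frac{1}{16 \frac{1}{-2 - \frac{8}{3}}} = \frac{1}{16 \frac{1}{- \frac{14}{3}}} = \frac{1}{16 \left(- \frac{3}{14}\right)} = \frac{1}{- \frac{24}{7}} = - \frac{7}{24}$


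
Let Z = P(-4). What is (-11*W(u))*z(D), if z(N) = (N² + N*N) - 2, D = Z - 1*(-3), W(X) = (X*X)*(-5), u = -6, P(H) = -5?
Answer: 11880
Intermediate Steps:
Z = -5
W(X) = -5*X² (W(X) = X²*(-5) = -5*X²)
D = -2 (D = -5 - 1*(-3) = -5 + 3 = -2)
z(N) = -2 + 2*N² (z(N) = (N² + N²) - 2 = 2*N² - 2 = -2 + 2*N²)
(-11*W(u))*z(D) = (-(-55)*(-6)²)*(-2 + 2*(-2)²) = (-(-55)*36)*(-2 + 2*4) = (-11*(-180))*(-2 + 8) = 1980*6 = 11880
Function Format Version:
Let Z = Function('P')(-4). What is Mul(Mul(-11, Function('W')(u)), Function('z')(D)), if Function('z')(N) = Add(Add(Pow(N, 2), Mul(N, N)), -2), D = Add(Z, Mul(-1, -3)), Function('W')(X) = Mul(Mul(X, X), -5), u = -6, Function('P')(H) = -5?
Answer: 11880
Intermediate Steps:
Z = -5
Function('W')(X) = Mul(-5, Pow(X, 2)) (Function('W')(X) = Mul(Pow(X, 2), -5) = Mul(-5, Pow(X, 2)))
D = -2 (D = Add(-5, Mul(-1, -3)) = Add(-5, 3) = -2)
Function('z')(N) = Add(-2, Mul(2, Pow(N, 2))) (Function('z')(N) = Add(Add(Pow(N, 2), Pow(N, 2)), -2) = Add(Mul(2, Pow(N, 2)), -2) = Add(-2, Mul(2, Pow(N, 2))))
Mul(Mul(-11, Function('W')(u)), Function('z')(D)) = Mul(Mul(-11, Mul(-5, Pow(-6, 2))), Add(-2, Mul(2, Pow(-2, 2)))) = Mul(Mul(-11, Mul(-5, 36)), Add(-2, Mul(2, 4))) = Mul(Mul(-11, -180), Add(-2, 8)) = Mul(1980, 6) = 11880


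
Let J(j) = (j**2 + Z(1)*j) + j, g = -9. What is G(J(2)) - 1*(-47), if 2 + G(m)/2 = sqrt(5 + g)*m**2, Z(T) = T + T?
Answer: 43 + 400*I ≈ 43.0 + 400.0*I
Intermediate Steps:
Z(T) = 2*T
J(j) = j**2 + 3*j (J(j) = (j**2 + (2*1)*j) + j = (j**2 + 2*j) + j = j**2 + 3*j)
G(m) = -4 + 4*I*m**2 (G(m) = -4 + 2*(sqrt(5 - 9)*m**2) = -4 + 2*(sqrt(-4)*m**2) = -4 + 2*((2*I)*m**2) = -4 + 2*(2*I*m**2) = -4 + 4*I*m**2)
G(J(2)) - 1*(-47) = (-4 + 4*I*(2*(3 + 2))**2) - 1*(-47) = (-4 + 4*I*(2*5)**2) + 47 = (-4 + 4*I*10**2) + 47 = (-4 + 4*I*100) + 47 = (-4 + 400*I) + 47 = 43 + 400*I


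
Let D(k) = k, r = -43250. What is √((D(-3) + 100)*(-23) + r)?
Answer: I*√45481 ≈ 213.26*I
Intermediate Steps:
√((D(-3) + 100)*(-23) + r) = √((-3 + 100)*(-23) - 43250) = √(97*(-23) - 43250) = √(-2231 - 43250) = √(-45481) = I*√45481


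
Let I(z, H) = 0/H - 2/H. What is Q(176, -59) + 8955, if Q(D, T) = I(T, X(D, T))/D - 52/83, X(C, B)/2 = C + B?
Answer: 15304242013/1709136 ≈ 8954.4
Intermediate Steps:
X(C, B) = 2*B + 2*C (X(C, B) = 2*(C + B) = 2*(B + C) = 2*B + 2*C)
I(z, H) = -2/H (I(z, H) = 0 - 2/H = -2/H)
Q(D, T) = -52/83 - 2/(D*(2*D + 2*T)) (Q(D, T) = (-2/(2*T + 2*D))/D - 52/83 = (-2/(2*D + 2*T))/D - 52*1/83 = -2/(D*(2*D + 2*T)) - 52/83 = -52/83 - 2/(D*(2*D + 2*T)))
Q(176, -59) + 8955 = (1/83)*(-83 - 52*176*(176 - 59))/(176*(176 - 59)) + 8955 = (1/83)*(1/176)*(-83 - 52*176*117)/117 + 8955 = (1/83)*(1/176)*(1/117)*(-83 - 1070784) + 8955 = (1/83)*(1/176)*(1/117)*(-1070867) + 8955 = -1070867/1709136 + 8955 = 15304242013/1709136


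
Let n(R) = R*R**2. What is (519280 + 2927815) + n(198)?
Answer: 11209487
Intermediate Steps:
n(R) = R**3
(519280 + 2927815) + n(198) = (519280 + 2927815) + 198**3 = 3447095 + 7762392 = 11209487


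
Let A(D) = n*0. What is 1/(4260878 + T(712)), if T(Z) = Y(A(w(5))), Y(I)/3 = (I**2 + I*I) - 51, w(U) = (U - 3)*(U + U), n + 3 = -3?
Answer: 1/4260725 ≈ 2.3470e-7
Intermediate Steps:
n = -6 (n = -3 - 3 = -6)
w(U) = 2*U*(-3 + U) (w(U) = (-3 + U)*(2*U) = 2*U*(-3 + U))
A(D) = 0 (A(D) = -6*0 = 0)
Y(I) = -153 + 6*I**2 (Y(I) = 3*((I**2 + I*I) - 51) = 3*((I**2 + I**2) - 51) = 3*(2*I**2 - 51) = 3*(-51 + 2*I**2) = -153 + 6*I**2)
T(Z) = -153 (T(Z) = -153 + 6*0**2 = -153 + 6*0 = -153 + 0 = -153)
1/(4260878 + T(712)) = 1/(4260878 - 153) = 1/4260725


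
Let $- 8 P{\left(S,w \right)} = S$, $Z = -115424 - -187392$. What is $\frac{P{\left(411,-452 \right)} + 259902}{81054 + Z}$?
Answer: $\frac{2078805}{1224176} \approx 1.6981$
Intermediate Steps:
$Z = 71968$ ($Z = -115424 + 187392 = 71968$)
$P{\left(S,w \right)} = - \frac{S}{8}$
$\frac{P{\left(411,-452 \right)} + 259902}{81054 + Z} = \frac{\left(- \frac{1}{8}\right) 411 + 259902}{81054 + 71968} = \frac{- \frac{411}{8} + 259902}{153022} = \frac{2078805}{8} \cdot \frac{1}{153022} = \frac{2078805}{1224176}$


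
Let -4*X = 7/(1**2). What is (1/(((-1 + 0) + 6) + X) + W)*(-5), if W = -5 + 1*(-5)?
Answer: 630/13 ≈ 48.462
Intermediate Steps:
W = -10 (W = -5 - 5 = -10)
X = -7/4 (X = -7/(4*(1**2)) = -7/(4*1) = -7/4 ≈ -1.7500)
(1/(((-1 + 0) + 6) + X) + W)*(-5) = (1/(((-1 + 0) + 6) - 7/4) - 10)*(-5) = (1/((-1 + 6) - 7/4) - 10)*(-5) = (1/(5 - 7/4) - 10)*(-5) = (1/(13/4) - 10)*(-5) = (4/13 - 10)*(-5) = -126/13*(-5) = 630/13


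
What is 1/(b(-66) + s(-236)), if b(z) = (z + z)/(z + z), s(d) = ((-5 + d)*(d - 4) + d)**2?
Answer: 1/3318220817 ≈ 3.0137e-10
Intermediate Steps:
s(d) = (d + (-5 + d)*(-4 + d))**2 (s(d) = ((-5 + d)*(-4 + d) + d)**2 = (d + (-5 + d)*(-4 + d))**2)
b(z) = 1 (b(z) = (2*z)/((2*z)) = (2*z)*(1/(2*z)) = 1)
1/(b(-66) + s(-236)) = 1/(1 + (20 + (-236)**2 - 8*(-236))**2) = 1/(1 + (20 + 55696 + 1888)**2) = 1/(1 + 57604**2) = 1/(1 + 3318220816) = 1/3318220817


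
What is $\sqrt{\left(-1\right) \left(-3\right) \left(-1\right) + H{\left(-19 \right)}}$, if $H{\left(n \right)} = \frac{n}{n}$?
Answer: $i \sqrt{2} \approx 1.4142 i$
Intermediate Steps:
$H{\left(n \right)} = 1$
$\sqrt{\left(-1\right) \left(-3\right) \left(-1\right) + H{\left(-19 \right)}} = \sqrt{\left(-1\right) \left(-3\right) \left(-1\right) + 1} = \sqrt{3 \left(-1\right) + 1} = \sqrt{-3 + 1} = \sqrt{-2} = i \sqrt{2}$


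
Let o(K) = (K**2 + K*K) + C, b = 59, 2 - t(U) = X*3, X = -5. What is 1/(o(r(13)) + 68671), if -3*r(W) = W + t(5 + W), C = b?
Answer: 1/68930 ≈ 1.4507e-5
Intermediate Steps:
t(U) = 17 (t(U) = 2 - (-5)*3 = 2 - 1*(-15) = 2 + 15 = 17)
C = 59
r(W) = -17/3 - W/3 (r(W) = -(W + 17)/3 = -(17 + W)/3 = -17/3 - W/3)
o(K) = 59 + 2*K**2 (o(K) = (K**2 + K*K) + 59 = (K**2 + K**2) + 59 = 2*K**2 + 59 = 59 + 2*K**2)
1/(o(r(13)) + 68671) = 1/((59 + 2*(-17/3 - 1/3*13)**2) + 68671) = 1/((59 + 2*(-17/3 - 13/3)**2) + 68671) = 1/((59 + 2*(-10)**2) + 68671) = 1/((59 + 2*100) + 68671) = 1/((59 + 200) + 68671) = 1/(259 + 68671) = 1/68930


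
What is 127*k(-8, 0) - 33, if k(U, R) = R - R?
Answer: -33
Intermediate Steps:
k(U, R) = 0
127*k(-8, 0) - 33 = 127*0 - 33 = 0 - 33 = -33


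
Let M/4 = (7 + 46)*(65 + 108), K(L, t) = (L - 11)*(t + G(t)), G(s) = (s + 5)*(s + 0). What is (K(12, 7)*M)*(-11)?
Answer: -36712676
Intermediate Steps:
G(s) = s*(5 + s) (G(s) = (5 + s)*s = s*(5 + s))
K(L, t) = (-11 + L)*(t + t*(5 + t)) (K(L, t) = (L - 11)*(t + t*(5 + t)) = (-11 + L)*(t + t*(5 + t)))
M = 36676 (M = 4*((7 + 46)*(65 + 108)) = 4*(53*173) = 4*9169 = 36676)
(K(12, 7)*M)*(-11) = ((7*(-66 + 12 - 11*7 + 12*(5 + 7)))*36676)*(-11) = ((7*(-66 + 12 - 77 + 12*12))*36676)*(-11) = ((7*(-66 + 12 - 77 + 144))*36676)*(-11) = ((7*13)*36676)*(-11) = (91*36676)*(-11) = 3337516*(-11) = -36712676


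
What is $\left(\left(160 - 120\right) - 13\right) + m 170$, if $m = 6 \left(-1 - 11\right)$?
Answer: $-12213$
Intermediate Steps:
$m = -72$ ($m = 6 \left(-1 - 11\right) = 6 \left(-12\right) = -72$)
$\left(\left(160 - 120\right) - 13\right) + m 170 = \left(\left(160 - 120\right) - 13\right) - 12240 = \left(40 - 13\right) - 12240 = 27 - 12240 = -12213$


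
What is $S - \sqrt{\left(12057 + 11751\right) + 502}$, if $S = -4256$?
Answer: $-4256 - \sqrt{24310} \approx -4411.9$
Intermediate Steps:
$S - \sqrt{\left(12057 + 11751\right) + 502} = -4256 - \sqrt{\left(12057 + 11751\right) + 502} = -4256 - \sqrt{23808 + 502} = -4256 - \sqrt{24310}$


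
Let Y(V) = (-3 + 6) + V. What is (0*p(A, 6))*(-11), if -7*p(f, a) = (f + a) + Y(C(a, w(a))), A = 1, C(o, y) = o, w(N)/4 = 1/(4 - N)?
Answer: 0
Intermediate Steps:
w(N) = 4/(4 - N)
Y(V) = 3 + V
p(f, a) = -3/7 - 2*a/7 - f/7 (p(f, a) = -((f + a) + (3 + a))/7 = -((a + f) + (3 + a))/7 = -(3 + f + 2*a)/7 = -3/7 - 2*a/7 - f/7)
(0*p(A, 6))*(-11) = (0*(-3/7 - 2/7*6 - ⅐*1))*(-11) = (0*(-3/7 - 12/7 - ⅐))*(-11) = (0*(-16/7))*(-11) = 0*(-11) = 0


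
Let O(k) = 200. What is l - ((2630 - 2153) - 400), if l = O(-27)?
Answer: 123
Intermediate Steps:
l = 200
l - ((2630 - 2153) - 400) = 200 - ((2630 - 2153) - 400) = 200 - (477 - 400) = 200 - 1*77 = 200 - 77 = 123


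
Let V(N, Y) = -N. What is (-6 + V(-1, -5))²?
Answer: 25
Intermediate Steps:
(-6 + V(-1, -5))² = (-6 - 1*(-1))² = (-6 + 1)² = (-5)² = 25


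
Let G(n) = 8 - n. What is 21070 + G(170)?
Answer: 20908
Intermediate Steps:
21070 + G(170) = 21070 + (8 - 1*170) = 21070 + (8 - 170) = 21070 - 162 = 20908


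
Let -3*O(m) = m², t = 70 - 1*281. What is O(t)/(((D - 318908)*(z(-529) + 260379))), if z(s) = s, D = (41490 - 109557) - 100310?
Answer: 44521/379863021750 ≈ 1.1720e-7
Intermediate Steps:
t = -211 (t = 70 - 281 = -211)
O(m) = -m²/3
D = -168377 (D = -68067 - 100310 = -168377)
O(t)/(((D - 318908)*(z(-529) + 260379))) = (-⅓*(-211)²)/(((-168377 - 318908)*(-529 + 260379))) = (-⅓*44521)/((-487285*259850)) = -44521/3/(-126621007250) = -44521/3*(-1/126621007250) = 44521/379863021750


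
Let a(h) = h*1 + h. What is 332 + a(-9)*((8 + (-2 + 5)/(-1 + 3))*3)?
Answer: -181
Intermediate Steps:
a(h) = 2*h (a(h) = h + h = 2*h)
332 + a(-9)*((8 + (-2 + 5)/(-1 + 3))*3) = 332 + (2*(-9))*((8 + (-2 + 5)/(-1 + 3))*3) = 332 - 18*(8 + 3/2)*3 = 332 - 171*3 = 332 - 18*57/2 = 332 - 513 = -181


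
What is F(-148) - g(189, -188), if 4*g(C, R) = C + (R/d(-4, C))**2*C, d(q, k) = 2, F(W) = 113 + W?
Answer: -1670333/4 ≈ -4.1758e+5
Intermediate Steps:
g(C, R) = C/4 + C*R**2/16 (g(C, R) = (C + (R/2)**2*C)/4 = (C + (R**2/4)*C)/4 = (C + C*R**2/4)/4 = C/4 + C*R**2/16)
F(-148) - g(189, -188) = (113 - 148) - 189*(4 + (-188)**2)/16 = -35 - 189*(4 + 35344)/16 = -35 - 189*35348/16 = -35 - 1*1670193/4 = -35 - 1670193/4 = -1670333/4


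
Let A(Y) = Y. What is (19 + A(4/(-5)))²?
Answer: 8281/25 ≈ 331.24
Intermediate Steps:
(19 + A(4/(-5)))² = (19 + 4/(-5))² = (19 + 4*(-⅕))² = (19 - ⅘)² = (91/5)² = 8281/25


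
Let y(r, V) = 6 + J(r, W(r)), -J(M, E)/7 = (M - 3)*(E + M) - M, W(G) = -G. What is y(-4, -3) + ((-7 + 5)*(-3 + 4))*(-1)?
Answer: -20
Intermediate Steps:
J(M, E) = 7*M - 7*(-3 + M)*(E + M) (J(M, E) = -7*((M - 3)*(E + M) - M) = -7*((-3 + M)*(E + M) - M) = -7*(-M + (-3 + M)*(E + M)) = 7*M - 7*(-3 + M)*(E + M))
y(r, V) = 6 + 7*r (y(r, V) = 6 + (-7*r² + 21*(-r) + 28*r - 7*(-r)*r) = 6 + (-7*r² - 21*r + 28*r + 7*r²) = 6 + 7*r)
y(-4, -3) + ((-7 + 5)*(-3 + 4))*(-1) = (6 + 7*(-4)) + ((-7 + 5)*(-3 + 4))*(-1) = (6 - 28) - 2*1*(-1) = -22 - 2*(-1) = -22 + 2 = -20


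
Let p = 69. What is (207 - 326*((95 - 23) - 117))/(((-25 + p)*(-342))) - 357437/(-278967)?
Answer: 7184327/24549096 ≈ 0.29265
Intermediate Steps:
(207 - 326*((95 - 23) - 117))/(((-25 + p)*(-342))) - 357437/(-278967) = (207 - 326*((95 - 23) - 117))/(((-25 + 69)*(-342))) - 357437/(-278967) = (207 - 326*(72 - 117))/((44*(-342))) - 357437*(-1/278967) = (207 - 326*(-45))/(-15048) + 357437/278967 = (207 + 14670)*(-1/15048) + 357437/278967 = 14877*(-1/15048) + 357437/278967 = -87/88 + 357437/278967 = 7184327/24549096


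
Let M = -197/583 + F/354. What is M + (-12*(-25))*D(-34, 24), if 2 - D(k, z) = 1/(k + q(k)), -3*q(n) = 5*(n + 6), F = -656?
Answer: 1125645683/1960629 ≈ 574.13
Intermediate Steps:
q(n) = -10 - 5*n/3 (q(n) = -5*(n + 6)/3 = -5*(6 + n)/3 = -(30 + 5*n)/3 = -10 - 5*n/3)
D(k, z) = 2 - 1/(-10 - 2*k/3) (D(k, z) = 2 - 1/(k + (-10 - 5*k/3)) = 2 - 1/(-10 - 2*k/3))
M = -226093/103191 (M = -197/583 - 656/354 = -197*1/583 - 656*1/354 = -197/583 - 328/177 = -226093/103191 ≈ -2.1910)
M + (-12*(-25))*D(-34, 24) = -226093/103191 + (-12*(-25))*((63 + 4*(-34))/(2*(15 - 34))) = -226093/103191 + 300*((½)*(63 - 136)/(-19)) = -226093/103191 + 300*((½)*(-1/19)*(-73)) = -226093/103191 + 300*(73/38) = -226093/103191 + 10950/19 = 1125645683/1960629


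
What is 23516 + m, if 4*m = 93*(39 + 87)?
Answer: 52891/2 ≈ 26446.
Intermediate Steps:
m = 5859/2 (m = (93*(39 + 87))/4 = (93*126)/4 = (1/4)*11718 = 5859/2 ≈ 2929.5)
23516 + m = 23516 + 5859/2 = 52891/2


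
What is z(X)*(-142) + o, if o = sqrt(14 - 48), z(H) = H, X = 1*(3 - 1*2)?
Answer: -142 + I*sqrt(34) ≈ -142.0 + 5.831*I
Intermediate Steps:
X = 1 (X = 1*(3 - 2) = 1*1 = 1)
o = I*sqrt(34) (o = sqrt(-34) = I*sqrt(34) ≈ 5.8309*I)
z(X)*(-142) + o = 1*(-142) + I*sqrt(34) = -142 + I*sqrt(34)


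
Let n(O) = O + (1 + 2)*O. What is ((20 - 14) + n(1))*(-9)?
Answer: -90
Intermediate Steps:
n(O) = 4*O (n(O) = O + 3*O = 4*O)
((20 - 14) + n(1))*(-9) = ((20 - 14) + 4*1)*(-9) = (6 + 4)*(-9) = 10*(-9) = -90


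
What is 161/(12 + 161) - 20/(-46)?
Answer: 5433/3979 ≈ 1.3654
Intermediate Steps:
161/(12 + 161) - 20/(-46) = 161/173 - 20*(-1/46) = 161*(1/173) + 10/23 = 161/173 + 10/23 = 5433/3979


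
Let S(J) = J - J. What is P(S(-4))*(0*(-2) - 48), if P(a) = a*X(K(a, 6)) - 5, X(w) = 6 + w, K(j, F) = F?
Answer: 240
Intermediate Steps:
S(J) = 0
P(a) = -5 + 12*a (P(a) = a*(6 + 6) - 5 = a*12 - 5 = 12*a - 5 = -5 + 12*a)
P(S(-4))*(0*(-2) - 48) = (-5 + 12*0)*(0*(-2) - 48) = (-5 + 0)*(0 - 48) = -5*(-48) = 240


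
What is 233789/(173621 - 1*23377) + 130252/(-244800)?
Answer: 2353872857/2298733200 ≈ 1.0240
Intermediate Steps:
233789/(173621 - 1*23377) + 130252/(-244800) = 233789/(173621 - 23377) + 130252*(-1/244800) = 233789/150244 - 32563/61200 = 2353872857/2298733200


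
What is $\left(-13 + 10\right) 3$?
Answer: $-9$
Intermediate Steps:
$\left(-13 + 10\right) 3 = \left(-3\right) 3 = -9$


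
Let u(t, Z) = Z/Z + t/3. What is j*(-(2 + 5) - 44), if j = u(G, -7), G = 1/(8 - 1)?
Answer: -374/7 ≈ -53.429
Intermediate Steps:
G = 1/7 ≈ 0.14286
u(t, Z) = 1 + t/3 (u(t, Z) = 1 + t*(1/3) = 1 + t/3)
j = 22/21 (j = 1 + (1/3)*(1/7) = 1 + 1/21 = 22/21 ≈ 1.0476)
j*(-(2 + 5) - 44) = 22*(-(2 + 5) - 44)/21 = 22*(-1*7 - 44)/21 = 22*(-7 - 44)/21 = (22/21)*(-51) = -374/7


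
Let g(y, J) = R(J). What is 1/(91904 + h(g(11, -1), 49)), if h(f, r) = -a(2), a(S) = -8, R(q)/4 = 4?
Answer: 1/91912 ≈ 1.0880e-5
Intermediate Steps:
R(q) = 16 (R(q) = 4*4 = 16)
g(y, J) = 16
h(f, r) = 8 (h(f, r) = -1*(-8) = 8)
1/(91904 + h(g(11, -1), 49)) = 1/(91904 + 8) = 1/91912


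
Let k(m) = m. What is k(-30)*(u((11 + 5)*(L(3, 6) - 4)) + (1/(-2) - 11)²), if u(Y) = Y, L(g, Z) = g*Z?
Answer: -21375/2 ≈ -10688.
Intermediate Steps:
L(g, Z) = Z*g
k(-30)*(u((11 + 5)*(L(3, 6) - 4)) + (1/(-2) - 11)²) = -30*((11 + 5)*(6*3 - 4) + (1/(-2) - 11)²) = -30*(16*(18 - 4) + (-½ - 11)²) = -30*(16*14 + (-23/2)²) = -30*(224 + 529/4) = -30*1425/4 = -21375/2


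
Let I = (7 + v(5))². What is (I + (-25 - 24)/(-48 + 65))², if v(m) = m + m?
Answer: 23658496/289 ≈ 81863.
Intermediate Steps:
v(m) = 2*m
I = 289 (I = (7 + 2*5)² = (7 + 10)² = 17² = 289)
(I + (-25 - 24)/(-48 + 65))² = (289 + (-25 - 24)/(-48 + 65))² = (289 - 49/17)² = (4864/17)² = 23658496/289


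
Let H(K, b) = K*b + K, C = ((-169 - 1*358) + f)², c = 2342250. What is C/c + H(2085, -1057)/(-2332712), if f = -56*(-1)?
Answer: 78813382261/75886037250 ≈ 1.0386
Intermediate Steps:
f = 56
C = 221841 (C = ((-169 - 1*358) + 56)² = ((-169 - 358) + 56)² = (-527 + 56)² = (-471)² = 221841)
H(K, b) = K + K*b
C/c + H(2085, -1057)/(-2332712) = 221841/2342250 + (2085*(1 - 1057))/(-2332712) = 221841*(1/2342250) + (2085*(-1056))*(-1/2332712) = 24649/260250 - 2201760*(-1/2332712) = 24649/260250 + 275220/291589 = 78813382261/75886037250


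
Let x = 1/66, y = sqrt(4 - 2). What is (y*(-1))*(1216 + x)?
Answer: -80257*sqrt(2)/66 ≈ -1719.7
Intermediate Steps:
y = sqrt(2) ≈ 1.4142
x = 1/66 ≈ 0.015152
(y*(-1))*(1216 + x) = (sqrt(2)*(-1))*(1216 + 1/66) = -sqrt(2)*(80257/66) = -80257*sqrt(2)/66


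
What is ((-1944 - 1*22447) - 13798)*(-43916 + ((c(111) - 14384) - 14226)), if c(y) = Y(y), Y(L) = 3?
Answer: 2769580847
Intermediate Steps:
c(y) = 3
((-1944 - 1*22447) - 13798)*(-43916 + ((c(111) - 14384) - 14226)) = ((-1944 - 1*22447) - 13798)*(-43916 + ((3 - 14384) - 14226)) = ((-1944 - 22447) - 13798)*(-43916 + (-14381 - 14226)) = (-24391 - 13798)*(-43916 - 28607) = -38189*(-72523) = 2769580847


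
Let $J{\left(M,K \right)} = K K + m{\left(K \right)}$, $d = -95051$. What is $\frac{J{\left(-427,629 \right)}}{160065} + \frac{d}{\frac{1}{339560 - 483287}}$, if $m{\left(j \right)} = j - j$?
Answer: $\frac{2186711203395646}{160065} \approx 1.3661 \cdot 10^{10}$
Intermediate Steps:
$m{\left(j \right)} = 0$
$J{\left(M,K \right)} = K^{2}$ ($J{\left(M,K \right)} = K K + 0 = K^{2} + 0 = K^{2}$)
$\frac{J{\left(-427,629 \right)}}{160065} + \frac{d}{\frac{1}{339560 - 483287}} = \frac{629^{2}}{160065} - \frac{95051}{\frac{1}{339560 - 483287}} = 395641 \cdot \frac{1}{160065} - \frac{95051}{\frac{1}{-143727}} = \frac{395641}{160065} - \frac{95051}{- \frac{1}{143727}} = \frac{395641}{160065} - -13661395077 = \frac{395641}{160065} + 13661395077 = \frac{2186711203395646}{160065}$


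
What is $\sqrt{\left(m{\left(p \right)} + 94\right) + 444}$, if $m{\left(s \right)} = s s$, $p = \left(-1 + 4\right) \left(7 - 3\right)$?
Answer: $\sqrt{682} \approx 26.115$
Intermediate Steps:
$p = 12$ ($p = 3 \cdot 4 = 12$)
$m{\left(s \right)} = s^{2}$
$\sqrt{\left(m{\left(p \right)} + 94\right) + 444} = \sqrt{\left(12^{2} + 94\right) + 444} = \sqrt{\left(144 + 94\right) + 444} = \sqrt{238 + 444} = \sqrt{682}$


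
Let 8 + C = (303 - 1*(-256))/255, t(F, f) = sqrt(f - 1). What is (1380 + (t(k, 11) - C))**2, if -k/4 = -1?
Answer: 124878781411/65025 + 706762*sqrt(10)/255 ≈ 1.9292e+6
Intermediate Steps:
k = 4 (k = -4*(-1) = 4)
t(F, f) = sqrt(-1 + f)
C = -1481/255 (C = -8 + (303 - 1*(-256))/255 = -8 + (303 + 256)*(1/255) = -8 + 559*(1/255) = -8 + 559/255 = -1481/255 ≈ -5.8078)
(1380 + (t(k, 11) - C))**2 = (1380 + (sqrt(-1 + 11) - 1*(-1481/255)))**2 = (1380 + (sqrt(10) + 1481/255))**2 = (1380 + (1481/255 + sqrt(10)))**2 = (353381/255 + sqrt(10))**2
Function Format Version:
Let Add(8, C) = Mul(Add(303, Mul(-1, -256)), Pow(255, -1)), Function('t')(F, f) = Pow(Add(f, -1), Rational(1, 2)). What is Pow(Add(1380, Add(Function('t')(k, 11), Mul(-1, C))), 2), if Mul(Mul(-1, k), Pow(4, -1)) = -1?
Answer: Add(Rational(124878781411, 65025), Mul(Rational(706762, 255), Pow(10, Rational(1, 2)))) ≈ 1.9292e+6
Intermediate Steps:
k = 4 (k = Mul(-4, -1) = 4)
Function('t')(F, f) = Pow(Add(-1, f), Rational(1, 2))
C = Rational(-1481, 255) (C = Add(-8, Mul(Add(303, Mul(-1, -256)), Pow(255, -1))) = Add(-8, Mul(Add(303, 256), Rational(1, 255))) = Add(-8, Mul(559, Rational(1, 255))) = Add(-8, Rational(559, 255)) = Rational(-1481, 255) ≈ -5.8078)
Pow(Add(1380, Add(Function('t')(k, 11), Mul(-1, C))), 2) = Pow(Add(1380, Add(Pow(Add(-1, 11), Rational(1, 2)), Mul(-1, Rational(-1481, 255)))), 2) = Pow(Add(1380, Add(Pow(10, Rational(1, 2)), Rational(1481, 255))), 2) = Pow(Add(1380, Add(Rational(1481, 255), Pow(10, Rational(1, 2)))), 2) = Pow(Add(Rational(353381, 255), Pow(10, Rational(1, 2))), 2)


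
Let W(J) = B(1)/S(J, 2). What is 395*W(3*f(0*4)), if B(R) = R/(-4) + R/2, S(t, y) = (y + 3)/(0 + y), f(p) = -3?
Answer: 79/2 ≈ 39.500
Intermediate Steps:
S(t, y) = (3 + y)/y
B(R) = R/4 (B(R) = R*(-¼) + R*(½) = -R/4 + R/2 = R/4)
W(J) = ⅒ (W(J) = ((¼)*1)/(((3 + 2)/2)) = 1/(4*(((½)*5))) = 1/(4*(5/2)) = (¼)*(⅖) = ⅒)
395*W(3*f(0*4)) = 395*(⅒) = 79/2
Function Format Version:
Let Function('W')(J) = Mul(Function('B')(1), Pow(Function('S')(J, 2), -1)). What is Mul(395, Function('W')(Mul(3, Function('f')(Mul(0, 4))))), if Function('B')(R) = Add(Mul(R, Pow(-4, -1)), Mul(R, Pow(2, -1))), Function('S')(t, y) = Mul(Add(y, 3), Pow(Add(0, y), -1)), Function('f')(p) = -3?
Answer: Rational(79, 2) ≈ 39.500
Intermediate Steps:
Function('S')(t, y) = Mul(Pow(y, -1), Add(3, y)) (Function('S')(t, y) = Mul(Add(3, y), Pow(y, -1)) = Mul(Pow(y, -1), Add(3, y)))
Function('B')(R) = Mul(Rational(1, 4), R) (Function('B')(R) = Add(Mul(R, Rational(-1, 4)), Mul(R, Rational(1, 2))) = Add(Mul(Rational(-1, 4), R), Mul(Rational(1, 2), R)) = Mul(Rational(1, 4), R))
Function('W')(J) = Rational(1, 10) (Function('W')(J) = Mul(Mul(Rational(1, 4), 1), Pow(Mul(Pow(2, -1), Add(3, 2)), -1)) = Mul(Rational(1, 4), Pow(Mul(Rational(1, 2), 5), -1)) = Mul(Rational(1, 4), Pow(Rational(5, 2), -1)) = Mul(Rational(1, 4), Rational(2, 5)) = Rational(1, 10))
Mul(395, Function('W')(Mul(3, Function('f')(Mul(0, 4))))) = Mul(395, Rational(1, 10)) = Rational(79, 2)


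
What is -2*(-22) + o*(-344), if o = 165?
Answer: -56716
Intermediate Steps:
-2*(-22) + o*(-344) = -2*(-22) + 165*(-344) = 44 - 56760 = -56716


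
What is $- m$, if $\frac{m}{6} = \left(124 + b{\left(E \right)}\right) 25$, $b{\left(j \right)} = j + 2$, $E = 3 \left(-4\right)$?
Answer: $-17100$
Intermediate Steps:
$E = -12$
$b{\left(j \right)} = 2 + j$
$m = 17100$ ($m = 6 \left(124 + \left(2 - 12\right)\right) 25 = 6 \left(124 - 10\right) 25 = 6 \cdot 114 \cdot 25 = 6 \cdot 2850 = 17100$)
$- m = \left(-1\right) 17100 = -17100$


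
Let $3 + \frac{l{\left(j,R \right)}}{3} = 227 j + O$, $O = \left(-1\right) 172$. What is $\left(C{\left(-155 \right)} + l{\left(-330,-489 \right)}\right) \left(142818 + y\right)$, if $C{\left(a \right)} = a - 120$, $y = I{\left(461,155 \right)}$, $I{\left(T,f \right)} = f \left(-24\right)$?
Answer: $-31370771940$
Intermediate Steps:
$I{\left(T,f \right)} = - 24 f$
$O = -172$
$y = -3720$ ($y = \left(-24\right) 155 = -3720$)
$C{\left(a \right)} = -120 + a$
$l{\left(j,R \right)} = -525 + 681 j$ ($l{\left(j,R \right)} = -9 + 3 \left(227 j - 172\right) = -9 + 3 \left(-172 + 227 j\right) = -9 + \left(-516 + 681 j\right) = -525 + 681 j$)
$\left(C{\left(-155 \right)} + l{\left(-330,-489 \right)}\right) \left(142818 + y\right) = \left(\left(-120 - 155\right) + \left(-525 + 681 \left(-330\right)\right)\right) \left(142818 - 3720\right) = \left(-275 - 225255\right) 139098 = \left(-225530\right) 139098 = -31370771940$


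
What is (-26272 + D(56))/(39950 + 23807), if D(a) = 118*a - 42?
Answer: -19706/63757 ≈ -0.30908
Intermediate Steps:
D(a) = -42 + 118*a
(-26272 + D(56))/(39950 + 23807) = (-26272 + (-42 + 118*56))/(39950 + 23807) = (-26272 + (-42 + 6608))/63757 = (-26272 + 6566)*(1/63757) = -19706*1/63757 = -19706/63757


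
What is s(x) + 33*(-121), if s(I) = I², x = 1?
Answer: -3992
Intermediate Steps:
s(x) + 33*(-121) = 1² + 33*(-121) = 1 - 3993 = -3992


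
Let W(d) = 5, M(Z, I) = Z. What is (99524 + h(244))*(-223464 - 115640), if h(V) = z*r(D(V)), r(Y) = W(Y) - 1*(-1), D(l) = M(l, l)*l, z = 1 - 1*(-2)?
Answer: -33755090368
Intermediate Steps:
z = 3 (z = 1 + 2 = 3)
D(l) = l**2 (D(l) = l*l = l**2)
r(Y) = 6 (r(Y) = 5 - 1*(-1) = 5 + 1 = 6)
h(V) = 18 (h(V) = 3*6 = 18)
(99524 + h(244))*(-223464 - 115640) = (99524 + 18)*(-223464 - 115640) = 99542*(-339104) = -33755090368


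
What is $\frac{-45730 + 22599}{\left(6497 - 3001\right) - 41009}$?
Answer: $\frac{23131}{37513} \approx 0.61661$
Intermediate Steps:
$\frac{-45730 + 22599}{\left(6497 - 3001\right) - 41009} = - \frac{23131}{\left(6497 - 3001\right) - 41009} = - \frac{23131}{3496 - 41009} = - \frac{23131}{-37513} = \left(-23131\right) \left(- \frac{1}{37513}\right) = \frac{23131}{37513}$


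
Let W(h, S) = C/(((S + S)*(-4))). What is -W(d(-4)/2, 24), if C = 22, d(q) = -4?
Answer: 11/96 ≈ 0.11458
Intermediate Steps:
W(h, S) = -11/(4*S) (W(h, S) = 22/(((S + S)*(-4))) = 22/(((2*S)*(-4))) = 22/((-8*S)) = 22*(-1/(8*S)) = -11/(4*S))
-W(d(-4)/2, 24) = -(-11)/(4*24) = -1*(-11/96) = 11/96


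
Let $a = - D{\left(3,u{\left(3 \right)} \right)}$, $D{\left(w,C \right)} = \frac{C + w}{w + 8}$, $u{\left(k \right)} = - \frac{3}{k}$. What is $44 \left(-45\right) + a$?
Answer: $- \frac{21782}{11} \approx -1980.2$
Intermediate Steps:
$D{\left(w,C \right)} = \frac{C + w}{8 + w}$
$a = - \frac{2}{11}$ ($a = - \frac{- \frac{3}{3} + 3}{8 + 3} = - \frac{\left(-3\right) \frac{1}{3} + 3}{11} = - \frac{-1 + 3}{11} = - \frac{2}{11} \approx -0.18182$)
$44 \left(-45\right) + a = 44 \left(-45\right) - \frac{2}{11} = -1980 - \frac{2}{11} = - \frac{21782}{11}$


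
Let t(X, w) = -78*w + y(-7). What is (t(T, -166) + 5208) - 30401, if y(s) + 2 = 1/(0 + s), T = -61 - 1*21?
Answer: -85730/7 ≈ -12247.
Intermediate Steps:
T = -82 (T = -61 - 21 = -82)
y(s) = -2 + 1/s (y(s) = -2 + 1/(0 + s) = -2 + 1/s)
t(X, w) = -15/7 - 78*w (t(X, w) = -78*w + (-2 + 1/(-7)) = -78*w + (-2 - ⅐) = -78*w - 15/7 = -15/7 - 78*w)
(t(T, -166) + 5208) - 30401 = ((-15/7 - 78*(-166)) + 5208) - 30401 = ((-15/7 + 12948) + 5208) - 30401 = (90621/7 + 5208) - 30401 = 127077/7 - 30401 = -85730/7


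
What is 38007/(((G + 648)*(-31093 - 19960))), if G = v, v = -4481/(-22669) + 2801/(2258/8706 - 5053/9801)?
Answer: 3139134755283180/43367160500476434967 ≈ 7.2385e-5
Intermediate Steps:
v = -902974364167859/82593594740 (v = -4481*(-1/22669) + 2801/(2258*(1/8706) - 5053*1/9801) = 4481/22669 + 2801/(1129/4353 - 5053/9801) = 4481/22669 + 2801/(-3643460/14221251) = 4481/22669 + 2801*(-14221251/3643460) = 4481/22669 - 39833724051/3643460 = -902974364167859/82593594740 ≈ -10933.)
G = -902974364167859/82593594740 ≈ -10933.
38007/(((G + 648)*(-31093 - 19960))) = 38007/(((-902974364167859/82593594740 + 648)*(-31093 - 19960))) = 38007/((-849453714776339/82593594740*(-51053))) = 38007/(43367160500476434967/82593594740) = 38007*(82593594740/43367160500476434967) = 3139134755283180/43367160500476434967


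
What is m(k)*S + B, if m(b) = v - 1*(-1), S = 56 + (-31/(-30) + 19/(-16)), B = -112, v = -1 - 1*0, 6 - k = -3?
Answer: -112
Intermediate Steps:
k = 9 (k = 6 - 1*(-3) = 6 + 3 = 9)
v = -1 (v = -1 + 0 = -1)
S = 13403/240 (S = 56 + (-31*(-1/30) + 19*(-1/16)) = 56 + (31/30 - 19/16) = 56 - 37/240 = 13403/240 ≈ 55.846)
m(b) = 0 (m(b) = -1 - 1*(-1) = -1 + 1 = 0)
m(k)*S + B = 0*(13403/240) - 112 = 0 - 112 = -112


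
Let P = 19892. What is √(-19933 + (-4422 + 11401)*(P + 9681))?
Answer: √206370034 ≈ 14366.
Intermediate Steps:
√(-19933 + (-4422 + 11401)*(P + 9681)) = √(-19933 + (-4422 + 11401)*(19892 + 9681)) = √(-19933 + 6979*29573) = √(-19933 + 206389967) = √206370034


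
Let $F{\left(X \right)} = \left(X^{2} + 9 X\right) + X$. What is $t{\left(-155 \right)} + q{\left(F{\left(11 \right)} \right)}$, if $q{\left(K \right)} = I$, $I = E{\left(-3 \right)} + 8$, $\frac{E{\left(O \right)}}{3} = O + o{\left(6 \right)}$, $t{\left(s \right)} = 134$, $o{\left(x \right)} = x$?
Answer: $151$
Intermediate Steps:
$E{\left(O \right)} = 18 + 3 O$ ($E{\left(O \right)} = 3 \left(O + 6\right) = 3 \left(6 + O\right) = 18 + 3 O$)
$F{\left(X \right)} = X^{2} + 10 X$
$I = 17$ ($I = \left(18 + 3 \left(-3\right)\right) + 8 = \left(18 - 9\right) + 8 = 9 + 8 = 17$)
$q{\left(K \right)} = 17$
$t{\left(-155 \right)} + q{\left(F{\left(11 \right)} \right)} = 134 + 17 = 151$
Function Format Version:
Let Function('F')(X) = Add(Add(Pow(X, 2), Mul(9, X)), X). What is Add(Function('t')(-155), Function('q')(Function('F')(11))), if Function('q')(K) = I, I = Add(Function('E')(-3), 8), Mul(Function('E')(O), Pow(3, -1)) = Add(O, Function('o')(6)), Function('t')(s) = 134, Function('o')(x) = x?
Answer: 151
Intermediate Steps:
Function('E')(O) = Add(18, Mul(3, O)) (Function('E')(O) = Mul(3, Add(O, 6)) = Mul(3, Add(6, O)) = Add(18, Mul(3, O)))
Function('F')(X) = Add(Pow(X, 2), Mul(10, X))
I = 17 (I = Add(Add(18, Mul(3, -3)), 8) = Add(Add(18, -9), 8) = Add(9, 8) = 17)
Function('q')(K) = 17
Add(Function('t')(-155), Function('q')(Function('F')(11))) = Add(134, 17) = 151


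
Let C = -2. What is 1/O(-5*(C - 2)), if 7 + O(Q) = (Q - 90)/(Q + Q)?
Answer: -4/35 ≈ -0.11429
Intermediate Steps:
O(Q) = -7 + (-90 + Q)/(2*Q) (O(Q) = -7 + (Q - 90)/(Q + Q) = -7 + (-90 + Q)/((2*Q)) = -7 + (-90 + Q)*(1/(2*Q)) = -7 + (-90 + Q)/(2*Q))
1/O(-5*(C - 2)) = 1/(-13/2 - 45*(-1/(5*(-2 - 2)))) = 1/(-13/2 - 45/((-5*(-4)))) = 1/(-13/2 - 45/20) = 1/(-13/2 - 45*1/20) = 1/(-13/2 - 9/4) = 1/(-35/4) = -4/35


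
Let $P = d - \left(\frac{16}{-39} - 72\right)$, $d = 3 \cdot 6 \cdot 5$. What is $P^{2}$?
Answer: $\frac{40119556}{1521} \approx 26377.0$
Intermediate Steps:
$d = 90$ ($d = 18 \cdot 5 = 90$)
$P = \frac{6334}{39}$ ($P = 90 - \left(\frac{16}{-39} - 72\right) = 90 - \left(16 \left(- \frac{1}{39}\right) - 72\right) = 90 - \left(- \frac{16}{39} - 72\right) = 90 - - \frac{2824}{39} = 90 + \frac{2824}{39} = \frac{6334}{39} \approx 162.41$)
$P^{2} = \left(\frac{6334}{39}\right)^{2} = \frac{40119556}{1521}$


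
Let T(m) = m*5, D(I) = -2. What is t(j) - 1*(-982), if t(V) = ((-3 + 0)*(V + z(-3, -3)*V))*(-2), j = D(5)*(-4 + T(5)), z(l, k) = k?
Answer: 1486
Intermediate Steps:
T(m) = 5*m
j = -42 (j = -2*(-4 + 5*5) = -2*(-4 + 25) = -2*21 = -42)
t(V) = -12*V (t(V) = ((-3 + 0)*(V - 3*V))*(-2) = -(-6)*V*(-2) = (6*V)*(-2) = -12*V)
t(j) - 1*(-982) = -12*(-42) - 1*(-982) = 504 + 982 = 1486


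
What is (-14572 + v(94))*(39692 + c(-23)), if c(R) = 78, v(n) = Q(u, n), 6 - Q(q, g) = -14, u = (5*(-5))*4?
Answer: -578733040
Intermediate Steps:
u = -100 (u = -25*4 = -100)
Q(q, g) = 20 (Q(q, g) = 6 - 1*(-14) = 6 + 14 = 20)
v(n) = 20
(-14572 + v(94))*(39692 + c(-23)) = (-14572 + 20)*(39692 + 78) = -14552*39770 = -578733040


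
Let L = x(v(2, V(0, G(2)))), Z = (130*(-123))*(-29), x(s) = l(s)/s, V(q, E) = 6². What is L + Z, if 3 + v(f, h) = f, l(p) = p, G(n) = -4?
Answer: 463711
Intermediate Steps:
V(q, E) = 36
v(f, h) = -3 + f
x(s) = 1 (x(s) = s/s = 1)
Z = 463710 (Z = -15990*(-29) = 463710)
L = 1
L + Z = 1 + 463710 = 463711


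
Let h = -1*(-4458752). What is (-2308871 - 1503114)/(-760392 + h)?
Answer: -762397/739672 ≈ -1.0307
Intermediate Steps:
h = 4458752
(-2308871 - 1503114)/(-760392 + h) = (-2308871 - 1503114)/(-760392 + 4458752) = -3811985/3698360 = -3811985*1/3698360 = -762397/739672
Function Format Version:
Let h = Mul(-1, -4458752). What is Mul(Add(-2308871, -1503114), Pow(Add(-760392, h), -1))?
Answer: Rational(-762397, 739672) ≈ -1.0307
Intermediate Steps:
h = 4458752
Mul(Add(-2308871, -1503114), Pow(Add(-760392, h), -1)) = Mul(Add(-2308871, -1503114), Pow(Add(-760392, 4458752), -1)) = Mul(-3811985, Pow(3698360, -1)) = Mul(-3811985, Rational(1, 3698360)) = Rational(-762397, 739672)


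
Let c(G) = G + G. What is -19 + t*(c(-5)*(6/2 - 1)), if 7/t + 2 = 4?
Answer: -89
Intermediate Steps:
t = 7/2 (t = 7/(-2 + 4) = 7/2 ≈ 3.5000)
c(G) = 2*G
-19 + t*(c(-5)*(6/2 - 1)) = -19 + 7*((2*(-5))*(6/2 - 1))/2 = -19 + 7*(-10*(6*(1/2) - 1))/2 = -19 + 7*(-10*(3 - 1))/2 = -19 + 7*(-10*2)/2 = -19 + (7/2)*(-20) = -19 - 70 = -89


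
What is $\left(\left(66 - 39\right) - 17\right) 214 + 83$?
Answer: $2223$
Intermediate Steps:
$\left(\left(66 - 39\right) - 17\right) 214 + 83 = \left(27 - 17\right) 214 + 83 = 10 \cdot 214 + 83 = 2140 + 83 = 2223$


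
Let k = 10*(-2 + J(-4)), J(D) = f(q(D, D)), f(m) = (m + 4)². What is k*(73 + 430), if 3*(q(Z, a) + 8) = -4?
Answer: 1197140/9 ≈ 1.3302e+5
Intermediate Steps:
q(Z, a) = -28/3 (q(Z, a) = -8 + (⅓)*(-4) = -8 - 4/3 = -28/3)
f(m) = (4 + m)²
J(D) = 256/9 (J(D) = (4 - 28/3)² = (-16/3)² = 256/9)
k = 2380/9 (k = 10*(-2 + 256/9) = 10*(238/9) = 2380/9 ≈ 264.44)
k*(73 + 430) = 2380*(73 + 430)/9 = (2380/9)*503 = 1197140/9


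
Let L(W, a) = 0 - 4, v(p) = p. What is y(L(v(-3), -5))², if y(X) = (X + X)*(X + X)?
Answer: 4096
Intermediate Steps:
L(W, a) = -4
y(X) = 4*X² (y(X) = (2*X)*(2*X) = 4*X²)
y(L(v(-3), -5))² = (4*(-4)²)² = (4*16)² = 64² = 4096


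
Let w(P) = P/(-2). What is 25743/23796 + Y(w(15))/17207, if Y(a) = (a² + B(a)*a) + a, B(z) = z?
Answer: 148486127/136485924 ≈ 1.0879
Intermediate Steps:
w(P) = -P/2
Y(a) = a + 2*a² (Y(a) = (a² + a*a) + a = (a² + a²) + a = 2*a² + a = a + 2*a²)
25743/23796 + Y(w(15))/17207 = 25743/23796 + ((-½*15)*(1 + 2*(-½*15)))/17207 = 25743*(1/23796) - 15*(1 + 2*(-15/2))/2*(1/17207) = 8581/7932 - 15*(1 - 15)/2*(1/17207) = 8581/7932 - 15/2*(-14)*(1/17207) = 8581/7932 + 105*(1/17207) = 8581/7932 + 105/17207 = 148486127/136485924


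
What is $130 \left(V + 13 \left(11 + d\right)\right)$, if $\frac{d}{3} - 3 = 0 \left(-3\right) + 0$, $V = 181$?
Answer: $57330$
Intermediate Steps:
$d = 9$ ($d = 9 + 3 \left(0 \left(-3\right) + 0\right) = 9 + 3 \left(0 + 0\right) = 9 + 3 \cdot 0 = 9 + 0 = 9$)
$130 \left(V + 13 \left(11 + d\right)\right) = 130 \left(181 + 13 \left(11 + 9\right)\right) = 130 \left(181 + 13 \cdot 20\right) = 130 \left(181 + 260\right) = 130 \cdot 441 = 57330$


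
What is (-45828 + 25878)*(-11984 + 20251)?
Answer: -164926650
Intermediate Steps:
(-45828 + 25878)*(-11984 + 20251) = -19950*8267 = -164926650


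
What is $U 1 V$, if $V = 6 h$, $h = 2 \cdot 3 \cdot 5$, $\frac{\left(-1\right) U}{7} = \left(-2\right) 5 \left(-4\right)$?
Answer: $-50400$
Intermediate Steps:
$U = -280$ ($U = - 7 \left(-2\right) 5 \left(-4\right) = - 7 \left(\left(-10\right) \left(-4\right)\right) = \left(-7\right) 40 = -280$)
$h = 30$ ($h = 6 \cdot 5 = 30$)
$V = 180$ ($V = 6 \cdot 30 = 180$)
$U 1 V = - 280 \cdot 1 \cdot 180 = \left(-280\right) 180 = -50400$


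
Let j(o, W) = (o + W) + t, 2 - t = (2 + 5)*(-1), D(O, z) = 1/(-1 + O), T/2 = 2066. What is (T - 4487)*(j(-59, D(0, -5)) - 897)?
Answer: 336540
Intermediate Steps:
T = 4132 (T = 2*2066 = 4132)
t = 9 (t = 2 - (2 + 5)*(-1) = 2 - 7*(-1) = 2 - 1*(-7) = 2 + 7 = 9)
j(o, W) = 9 + W + o (j(o, W) = (o + W) + 9 = (W + o) + 9 = 9 + W + o)
(T - 4487)*(j(-59, D(0, -5)) - 897) = (4132 - 4487)*((9 + 1/(-1 + 0) - 59) - 897) = -355*((9 + 1/(-1) - 59) - 897) = -355*((9 - 1 - 59) - 897) = -355*(-51 - 897) = -355*(-948) = 336540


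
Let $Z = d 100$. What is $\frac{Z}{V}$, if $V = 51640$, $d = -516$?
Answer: $- \frac{1290}{1291} \approx -0.99923$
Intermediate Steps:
$Z = -51600$ ($Z = \left(-516\right) 100 = -51600$)
$\frac{Z}{V} = - \frac{51600}{51640} = \left(-51600\right) \frac{1}{51640} = - \frac{1290}{1291}$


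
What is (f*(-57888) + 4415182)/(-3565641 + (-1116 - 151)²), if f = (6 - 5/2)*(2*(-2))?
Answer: -2612807/980176 ≈ -2.6656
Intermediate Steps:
f = -14 (f = (6 - 5*½)*(-4) = (6 - 5/2)*(-4) = (7/2)*(-4) = -14)
(f*(-57888) + 4415182)/(-3565641 + (-1116 - 151)²) = (-14*(-57888) + 4415182)/(-3565641 + (-1116 - 151)²) = (810432 + 4415182)/(-3565641 + (-1267)²) = 5225614/(-3565641 + 1605289) = 5225614/(-1960352) = 5225614*(-1/1960352) = -2612807/980176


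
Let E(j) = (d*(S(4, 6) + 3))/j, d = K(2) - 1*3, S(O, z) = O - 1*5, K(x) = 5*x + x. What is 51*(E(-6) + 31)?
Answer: 1428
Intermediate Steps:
K(x) = 6*x
S(O, z) = -5 + O (S(O, z) = O - 5 = -5 + O)
d = 9 (d = 6*2 - 1*3 = 12 - 3 = 9)
E(j) = 18/j (E(j) = (9*((-5 + 4) + 3))/j = (9*(-1 + 3))/j = (9*2)/j = 18/j)
51*(E(-6) + 31) = 51*(18/(-6) + 31) = 51*(18*(-⅙) + 31) = 51*(-3 + 31) = 51*28 = 1428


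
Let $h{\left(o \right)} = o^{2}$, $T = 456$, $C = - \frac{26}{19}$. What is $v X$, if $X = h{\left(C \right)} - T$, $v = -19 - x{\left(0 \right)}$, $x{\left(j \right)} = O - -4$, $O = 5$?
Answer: $\frac{4590320}{361} \approx 12716.0$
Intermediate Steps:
$x{\left(j \right)} = 9$ ($x{\left(j \right)} = 5 - -4 = 5 + 4 = 9$)
$C = - \frac{26}{19}$ ($C = \left(-26\right) \frac{1}{19} = - \frac{26}{19} \approx -1.3684$)
$v = -28$ ($v = -19 - 9 = -28$)
$X = - \frac{163940}{361}$ ($X = \left(- \frac{26}{19}\right)^{2} - 456 = \frac{676}{361} - 456 = - \frac{163940}{361} \approx -454.13$)
$v X = \left(-28\right) \left(- \frac{163940}{361}\right) = \frac{4590320}{361}$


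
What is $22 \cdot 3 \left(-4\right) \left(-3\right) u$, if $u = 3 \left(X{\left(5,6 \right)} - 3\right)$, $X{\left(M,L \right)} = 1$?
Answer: $-4752$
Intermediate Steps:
$u = -6$ ($u = 3 \left(1 - 3\right) = 3 \left(-2\right) = -6$)
$22 \cdot 3 \left(-4\right) \left(-3\right) u = 22 \cdot 3 \left(-4\right) \left(-3\right) \left(-6\right) = 22 \left(\left(-12\right) \left(-3\right)\right) \left(-6\right) = 22 \cdot 36 \left(-6\right) = 792 \left(-6\right) = -4752$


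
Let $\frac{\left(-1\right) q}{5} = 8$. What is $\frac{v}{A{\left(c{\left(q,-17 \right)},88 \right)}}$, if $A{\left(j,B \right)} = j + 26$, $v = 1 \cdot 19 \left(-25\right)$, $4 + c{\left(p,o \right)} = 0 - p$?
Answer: $- \frac{475}{62} \approx -7.6613$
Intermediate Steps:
$q = -40$ ($q = \left(-5\right) 8 = -40$)
$c{\left(p,o \right)} = -4 - p$ ($c{\left(p,o \right)} = -4 + \left(0 - p\right) = -4 - p$)
$v = -475$ ($v = 19 \left(-25\right) = -475$)
$A{\left(j,B \right)} = 26 + j$
$\frac{v}{A{\left(c{\left(q,-17 \right)},88 \right)}} = - \frac{475}{26 - -36} = - \frac{475}{26 + \left(-4 + 40\right)} = - \frac{475}{26 + 36} = - \frac{475}{62}$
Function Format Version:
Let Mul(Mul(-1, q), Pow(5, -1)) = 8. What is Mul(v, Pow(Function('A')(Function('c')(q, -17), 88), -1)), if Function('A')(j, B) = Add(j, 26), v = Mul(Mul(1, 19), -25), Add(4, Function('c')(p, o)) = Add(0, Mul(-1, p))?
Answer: Rational(-475, 62) ≈ -7.6613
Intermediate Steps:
q = -40 (q = Mul(-5, 8) = -40)
Function('c')(p, o) = Add(-4, Mul(-1, p)) (Function('c')(p, o) = Add(-4, Add(0, Mul(-1, p))) = Add(-4, Mul(-1, p)))
v = -475 (v = Mul(19, -25) = -475)
Function('A')(j, B) = Add(26, j)
Mul(v, Pow(Function('A')(Function('c')(q, -17), 88), -1)) = Mul(-475, Pow(Add(26, Add(-4, Mul(-1, -40))), -1)) = Mul(-475, Pow(Add(26, Add(-4, 40)), -1)) = Mul(-475, Pow(Add(26, 36), -1)) = Mul(-475, Pow(62, -1)) = Mul(-475, Rational(1, 62)) = Rational(-475, 62)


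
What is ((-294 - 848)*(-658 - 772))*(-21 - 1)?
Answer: -35927320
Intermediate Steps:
((-294 - 848)*(-658 - 772))*(-21 - 1) = -1142*(-1430)*(-22) = 1633060*(-22) = -35927320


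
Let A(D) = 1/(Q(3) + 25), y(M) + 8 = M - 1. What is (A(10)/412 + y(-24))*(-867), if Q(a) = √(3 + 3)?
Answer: 7296584433/255028 + 867*√6/255028 ≈ 28611.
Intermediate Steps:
y(M) = -9 + M (y(M) = -8 + (M - 1) = -8 + (-1 + M) = -9 + M)
Q(a) = √6
A(D) = 1/(25 + √6) (A(D) = 1/(√6 + 25) = 1/(25 + √6))
(A(10)/412 + y(-24))*(-867) = ((25/619 - √6/619)/412 + (-9 - 24))*(-867) = ((25/619 - √6/619)*(1/412) - 33)*(-867) = ((25/255028 - √6/255028) - 33)*(-867) = (-8415899/255028 - √6/255028)*(-867) = 7296584433/255028 + 867*√6/255028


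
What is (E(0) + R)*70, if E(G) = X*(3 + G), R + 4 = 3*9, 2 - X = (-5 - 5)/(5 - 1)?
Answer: 2555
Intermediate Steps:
X = 9/2 (X = 2 - (-5 - 5)/(5 - 1) = 2 - (-10)/4 = 2 - 1*(-5/2) = 2 + 5/2 = 9/2 ≈ 4.5000)
R = 23 (R = -4 + 3*9 = -4 + 27 = 23)
E(G) = 27/2 + 9*G/2 (E(G) = 9*(3 + G)/2 = 27/2 + 9*G/2)
(E(0) + R)*70 = ((27/2 + (9/2)*0) + 23)*70 = ((27/2 + 0) + 23)*70 = (27/2 + 23)*70 = (73/2)*70 = 2555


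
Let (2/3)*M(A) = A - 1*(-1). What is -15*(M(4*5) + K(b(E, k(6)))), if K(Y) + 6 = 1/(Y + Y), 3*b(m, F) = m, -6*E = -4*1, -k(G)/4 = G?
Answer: -1665/4 ≈ -416.25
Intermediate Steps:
k(G) = -4*G
M(A) = 3/2 + 3*A/2 (M(A) = 3*(A - 1*(-1))/2 = 3*(A + 1)/2 = 3*(1 + A)/2 = 3/2 + 3*A/2)
E = 2/3 (E = -(-2)/3 = -1/6*(-4) = 2/3 ≈ 0.66667)
b(m, F) = m/3
K(Y) = -6 + 1/(2*Y) (K(Y) = -6 + 1/(Y + Y) = -6 + 1/(2*Y))
-15*(M(4*5) + K(b(E, k(6)))) = -15*((3/2 + 3*(4*5)/2) + (-6 + 1/(2*(((1/3)*(2/3)))))) = -15*((3/2 + (3/2)*20) + (-6 + 1/(2*(2/9)))) = -15*((3/2 + 30) + (-6 + (1/2)*(9/2))) = -15*(63/2 + (-6 + 9/4)) = -15*(63/2 - 15/4) = -15*111/4 = -1665/4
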